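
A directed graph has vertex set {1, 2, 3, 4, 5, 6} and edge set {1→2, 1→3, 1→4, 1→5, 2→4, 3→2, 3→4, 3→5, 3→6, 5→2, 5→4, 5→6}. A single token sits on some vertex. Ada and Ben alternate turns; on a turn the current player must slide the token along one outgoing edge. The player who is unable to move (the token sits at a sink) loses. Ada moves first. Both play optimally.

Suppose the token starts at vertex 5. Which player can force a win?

Use the standard recursion: the mover loses at a terminal position; elsewhere, the mover wins exactly when some move hands the opponent an L position.
Every edge goes from a vertex to one that appears earlier in the order 6, 4, 2, 5, 3, 1, so processing vertices in that order labels each vertex after all of its successors.
6: no outgoing edge → L
4: no outgoing edge → L
2: W (go to 4, an L position)
5: W (go to 4, an L position)
3: W (go to 4, an L position)
1: W (go to 4, an L position)
The starting position 5 is W: Ada should move to 4, handing over an L position.

Ada wins.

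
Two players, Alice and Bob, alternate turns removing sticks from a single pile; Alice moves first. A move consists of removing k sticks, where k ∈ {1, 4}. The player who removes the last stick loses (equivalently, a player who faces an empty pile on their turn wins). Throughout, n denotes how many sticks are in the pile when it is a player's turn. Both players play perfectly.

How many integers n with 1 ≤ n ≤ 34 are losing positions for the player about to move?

14

Positions with no move are W. A position that does have a move is losing for the player to move precisely when every available move leads to a winning position for the opponent. Fill in the labels:
n=0: no move; the opponent has just taken the last stick and therefore loses → W
n=1: L (sole option 0(W) is W)
n=2: W (go to 1, an L position)
n=3: L (sole option 2(W) is W)
n=4: W (go to 3, an L position)
n=5: W (go to 1, an L position)
n=6: L (options 5(W), 2(W) are all W)
n=7: W (go to 6, an L position)
n=8: L (options 7(W), 4(W) are all W)
n=9: W (go to 8, an L position)
n=10: W (go to 6, an L position)
n=11: L (options 10(W), 7(W) are all W)
n=12: W (go to 11, an L position)
n=13: L (options 12(W), 9(W) are all W)
n=14: W (go to 13, an L position)
n=15: W (go to 11, an L position)
n=16: L (options 15(W), 12(W) are all W)
n=17: W (go to 16, an L position)
n=18: L (options 17(W), 14(W) are all W)
n=19: W (go to 18, an L position)
n=20: W (go to 16, an L position)
n=21: L (options 20(W), 17(W) are all W)
n=22: W (go to 21, an L position)
n=23: L (options 22(W), 19(W) are all W)
n=24: W (go to 23, an L position)
n=25: W (go to 21, an L position)
n=26: L (options 25(W), 22(W) are all W)
n=27: W (go to 26, an L position)
n=28: L (options 27(W), 24(W) are all W)
n=29: W (go to 28, an L position)
n=30: W (go to 26, an L position)
n=31: L (options 30(W), 27(W) are all W)
n=32: W (go to 31, an L position)
n=33: L (options 32(W), 29(W) are all W)
n=34: W (go to 33, an L position)
L entries with 1 ≤ n ≤ 34 (the range starts at n=1): n = 1, 3, 6, 8, 11, 13, 16, 18, 21, 23, 26, 28, 31, 33; that makes 14.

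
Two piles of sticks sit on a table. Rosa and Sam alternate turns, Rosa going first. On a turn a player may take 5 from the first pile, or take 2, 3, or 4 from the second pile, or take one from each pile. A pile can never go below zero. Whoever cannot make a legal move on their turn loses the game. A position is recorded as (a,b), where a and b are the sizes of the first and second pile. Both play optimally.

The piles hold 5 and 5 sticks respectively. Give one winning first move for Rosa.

Move to (5,3).

Compute win/loss labels from the base case upward. A position with no move is L. Any other position is W if it can reach an L in one move, else L.
No move ever increases a pile, so every position that can arise here has a ≤ 5 and b ≤ 5; it is enough to label the cells with 0 ≤ a ≤ 5 and 0 ≤ b ≤ 5.
Every move lowers a or b (never raises either), so fill the grid row by row in increasing a, and left to right within a row: each cell's successors are then already labelled.
      b=0  b=1  b=2  b=3  b=4  b=5
a=0:    L    L    W    W    W    W
a=1:    L    W    W    W    W    L
a=2:    L    W    W    W    W    L
a=3:    L    W    W    W    W    L
a=4:    L    W    W    W    W    L
a=5:    W    W    L    L    W    W
Cells with no legal move (terminal, hence L): (0,0), (0,1), (1,0), (2,0), (3,0), (4,0).
The remaining L cells, each justified by listing all of its moves:
(1,5): moves to (1,3)(W), (1,2)(W), (1,1)(W), (0,4)(W); every one is W ⇒ L
(2,5): moves to (2,3)(W), (2,2)(W), (2,1)(W), (1,4)(W); every one is W ⇒ L
(3,5): moves to (3,3)(W), (3,2)(W), (3,1)(W), (2,4)(W); every one is W ⇒ L
(4,5): moves to (4,3)(W), (4,2)(W), (4,1)(W), (3,4)(W); every one is W ⇒ L
(5,2): moves to (0,2)(W), (5,0)(W), (4,1)(W); every one is W ⇒ L
(5,3): moves to (0,3)(W), (5,1)(W), (5,0)(W), (4,2)(W); every one is W ⇒ L
Every other cell has at least one move into one of the L cells above, so it is W.
From (5,5), the L positions reachable in one move are: (5,3), (5,2). Any move reaching one of these is winning.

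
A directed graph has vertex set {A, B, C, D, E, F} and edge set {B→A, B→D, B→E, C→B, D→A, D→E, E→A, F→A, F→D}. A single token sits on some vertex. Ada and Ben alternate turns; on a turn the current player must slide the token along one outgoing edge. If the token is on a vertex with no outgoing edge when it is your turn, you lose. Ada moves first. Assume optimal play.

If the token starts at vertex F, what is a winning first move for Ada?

Use the standard recursion: the mover loses at a terminal position; elsewhere, the mover wins exactly when some move hands the opponent an L position.
Every edge goes from a vertex to one that appears earlier in the order A, E, D, B, F, C, so processing vertices in that order labels each vertex after all of its successors.
A: no outgoing edge → L
E: W (go to A, an L position)
D: W (go to A, an L position)
B: W (go to A, an L position)
F: W (go to A, an L position)
C: L (sole option B(W) is W)
From F, the L positions reachable in one move are: A.

Move to A.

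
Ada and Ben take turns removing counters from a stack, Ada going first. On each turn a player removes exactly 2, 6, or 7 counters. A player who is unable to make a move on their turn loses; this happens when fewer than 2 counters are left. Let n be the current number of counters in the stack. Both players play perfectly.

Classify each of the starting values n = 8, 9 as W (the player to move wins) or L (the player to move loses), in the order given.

8: W, 9: L

Positions with no move are L. A position that does have a move is losing for the player to move precisely when every available move leads to a winning position for the opponent. Fill in the labels:
n=0: no move → L
n=1: no move → L
n=2: →0(L), so W
n=3: →1(L), so W
n=4: →2(W) only, which is W, so L
n=5: →3(W) only, which is W, so L
n=6: →4(L), so W
n=7: →5(L), so W
n=8: →1(L), so W
n=9: →7(W), 3(W), 2(W) — all W, so L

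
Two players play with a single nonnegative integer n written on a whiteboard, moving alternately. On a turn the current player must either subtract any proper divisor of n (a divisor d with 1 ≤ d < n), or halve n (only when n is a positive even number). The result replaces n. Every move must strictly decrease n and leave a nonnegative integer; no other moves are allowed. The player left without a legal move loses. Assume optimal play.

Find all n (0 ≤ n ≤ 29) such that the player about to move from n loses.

Positions with no move are L. A position that does have a move is losing for the player to move precisely when every available move leads to a winning position for the opponent. Fill in the labels:
n=0: no move → L
n=1: no move → L
n=2: W (go to 1, an L position)
n=3: L (sole option 2(W) is W)
n=4: W (go to 3, an L position)
n=5: L (sole option 4(W) is W)
n=6: W (go to 3, an L position)
n=7: L (sole option 6(W) is W)
n=8: W (go to 7, an L position)
n=9: L (options 6(W), 8(W) are all W)
n=10: W (go to 5, an L position)
n=11: L (sole option 10(W) is W)
n=12: W (go to 9, an L position)
n=13: L (sole option 12(W) is W)
n=14: W (go to 7, an L position)
n=15: L (options 10(W), 12(W), 14(W) are all W)
n=16: W (go to 15, an L position)
n=17: L (sole option 16(W) is W)
n=18: W (go to 9, an L position)
n=19: L (sole option 18(W) is W)
n=20: W (go to 15, an L position)
n=21: L (options 14(W), 18(W), 20(W) are all W)
n=22: W (go to 11, an L position)
n=23: L (sole option 22(W) is W)
n=24: W (go to 21, an L position)
n=25: L (options 20(W), 24(W) are all W)
n=26: W (go to 13, an L position)
n=27: L (options 18(W), 24(W), 26(W) are all W)
n=28: W (go to 21, an L position)
n=29: L (sole option 28(W) is W)
The losing starting values of n are exactly the entries labelled L in this table (16 of them).

0, 1, 3, 5, 7, 9, 11, 13, 15, 17, 19, 21, 23, 25, 27, 29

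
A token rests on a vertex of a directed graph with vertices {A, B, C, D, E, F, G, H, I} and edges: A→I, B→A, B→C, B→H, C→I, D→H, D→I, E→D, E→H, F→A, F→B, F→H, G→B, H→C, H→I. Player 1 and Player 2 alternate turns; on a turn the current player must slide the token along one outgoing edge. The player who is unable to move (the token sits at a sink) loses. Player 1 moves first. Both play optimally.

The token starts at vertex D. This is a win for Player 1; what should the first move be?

Move to I.

Positions with no move are L. A position that does have a move is losing for the player to move precisely when every available move leads to a winning position for the opponent. Fill in the labels:
Every edge goes from a vertex to one that appears earlier in the order I, C, H, D, A, B, G, E, F, so processing vertices in that order labels each vertex after all of its successors.
I: no outgoing edge → L
C: can move to I, which is L ⇒ W
H: can move to I, which is L ⇒ W
D: can move to I, which is L ⇒ W
A: can move to I, which is L ⇒ W
B: moves to A(W), H(W), C(W); every one is W ⇒ L
G: can move to B, which is L ⇒ W
E: moves to D(W), H(W); every one is W ⇒ L
F: can move to B, which is L ⇒ W
From D, the L positions reachable in one move are: I.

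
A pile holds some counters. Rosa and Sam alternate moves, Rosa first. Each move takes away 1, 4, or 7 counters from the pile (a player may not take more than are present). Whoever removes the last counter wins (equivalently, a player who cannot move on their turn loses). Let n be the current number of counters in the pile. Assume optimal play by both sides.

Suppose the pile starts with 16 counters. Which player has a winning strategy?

Positions with no move are L. A position that does have a move is losing for the player to move precisely when every available move leads to a winning position for the opponent. Fill in the labels:
n=0: no move → L
n=1: can move to 0, which is L ⇒ W
n=2: the only move is to 1(W), a W ⇒ L
n=3: can move to 2, which is L ⇒ W
n=4: can move to 0, which is L ⇒ W
n=5: moves to 4(W), 1(W); every one is W ⇒ L
n=6: can move to 5, which is L ⇒ W
n=7: can move to 0, which is L ⇒ W
n=8: moves to 7(W), 4(W), 1(W); every one is W ⇒ L
n=9: can move to 8, which is L ⇒ W
n=10: moves to 9(W), 6(W), 3(W); every one is W ⇒ L
n=11: can move to 10, which is L ⇒ W
n=12: can move to 8, which is L ⇒ W
n=13: moves to 12(W), 9(W), 6(W); every one is W ⇒ L
n=14: can move to 13, which is L ⇒ W
n=15: can move to 8, which is L ⇒ W
n=16: moves to 15(W), 12(W), 9(W); every one is W ⇒ L
Every move from 16 reaches a W position, so the mover loses.

Sam wins.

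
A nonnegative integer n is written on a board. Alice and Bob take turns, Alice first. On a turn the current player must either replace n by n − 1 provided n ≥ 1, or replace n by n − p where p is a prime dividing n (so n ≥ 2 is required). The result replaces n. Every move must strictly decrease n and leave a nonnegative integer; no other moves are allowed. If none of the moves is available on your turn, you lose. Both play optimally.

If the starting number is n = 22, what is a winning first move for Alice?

Work bottom-up. With no move the player to move loses. Otherwise the position is W if at least one move leads to an L position for the opponent, and L if every move leads to a W.
n=0: no move → L
n=1: reaches L-position 0 → W
n=2: reaches L-position 0 → W
n=3: reaches L-position 0 → W
n=4: only reaches 2(W), 3(W), all W → L
n=5: reaches L-position 0 → W
n=6: reaches L-position 4 → W
n=7: reaches L-position 0 → W
n=8: only reaches 6(W), 7(W), all W → L
n=9: reaches L-position 8 → W
n=10: reaches L-position 8 → W
n=11: reaches L-position 0 → W
n=12: only reaches 9(W), 10(W), 11(W), all W → L
n=13: reaches L-position 0 → W
n=14: reaches L-position 12 → W
n=15: reaches L-position 12 → W
n=16: only reaches 14(W), 15(W), all W → L
n=17: reaches L-position 0 → W
n=18: reaches L-position 16 → W
n=19: reaches L-position 0 → W
n=20: only reaches 15(W), 18(W), 19(W), all W → L
n=21: reaches L-position 20 → W
n=22: reaches L-position 20 → W
From 22, the L positions reachable in one move are: 20.

Move to 20.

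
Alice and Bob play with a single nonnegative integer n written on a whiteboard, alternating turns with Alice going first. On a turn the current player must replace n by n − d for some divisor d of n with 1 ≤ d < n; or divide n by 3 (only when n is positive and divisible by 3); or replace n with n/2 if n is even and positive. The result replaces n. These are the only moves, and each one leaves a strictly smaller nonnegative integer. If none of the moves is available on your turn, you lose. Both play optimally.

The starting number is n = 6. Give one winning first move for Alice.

Use the standard recursion: the mover loses at a terminal position; elsewhere, the mover wins exactly when some move hands the opponent an L position.
n=0: no move → L
n=1: no move → L
n=2: →1(L), so W
n=3: →1(L), so W
n=4: →2(W), 3(W) — all W, so L
n=5: →4(L), so W
n=6: →4(L), so W
From 6, the L positions reachable in one move are: 4.

Move to 4.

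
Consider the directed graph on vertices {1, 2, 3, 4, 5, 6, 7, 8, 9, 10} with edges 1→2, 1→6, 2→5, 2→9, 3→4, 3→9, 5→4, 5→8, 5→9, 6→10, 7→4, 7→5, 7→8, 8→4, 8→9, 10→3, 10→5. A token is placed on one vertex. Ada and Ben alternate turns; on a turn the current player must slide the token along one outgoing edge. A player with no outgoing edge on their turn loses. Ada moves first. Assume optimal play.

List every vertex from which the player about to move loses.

1, 4, 9, 10

Use the standard recursion: the mover loses at a terminal position; elsewhere, the mover wins exactly when some move hands the opponent an L position.
Every edge goes from a vertex to one that appears earlier in the order 9, 4, 8, 5, 7, 3, 2, 10, 6, 1, so processing vertices in that order labels each vertex after all of its successors.
9: no outgoing edge → L
4: no outgoing edge → L
8: can move to 4, which is L ⇒ W
5: can move to 4, which is L ⇒ W
7: can move to 4, which is L ⇒ W
3: can move to 4, which is L ⇒ W
2: can move to 9, which is L ⇒ W
10: moves to 3(W), 5(W); every one is W ⇒ L
6: can move to 10, which is L ⇒ W
1: moves to 6(W), 2(W); every one is W ⇒ L
The losing starting vertices are exactly the entries labelled L in this table (4 of them).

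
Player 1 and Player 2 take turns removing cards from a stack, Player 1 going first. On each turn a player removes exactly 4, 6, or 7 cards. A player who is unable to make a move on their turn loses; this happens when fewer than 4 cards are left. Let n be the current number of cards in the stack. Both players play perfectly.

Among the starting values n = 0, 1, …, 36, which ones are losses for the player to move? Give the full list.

0, 1, 2, 3, 11, 12, 13, 14, 22, 23, 24, 25, 33, 34, 35, 36

Label each position W (a win for the player to move) or L (a loss). A position with no legal move is L; any other position is W exactly when some move reaches an L, and L when every move reaches a W.
n=0: no move → L
n=1: no move → L
n=2: no move → L
n=3: no move → L
n=4: can move to 0, which is L ⇒ W
n=5: can move to 1, which is L ⇒ W
n=6: can move to 2, which is L ⇒ W
n=7: can move to 3, which is L ⇒ W
n=8: can move to 2, which is L ⇒ W
n=9: can move to 3, which is L ⇒ W
n=10: can move to 3, which is L ⇒ W
n=11: moves to 7(W), 5(W), 4(W); every one is W ⇒ L
n=12: moves to 8(W), 6(W), 5(W); every one is W ⇒ L
n=13: moves to 9(W), 7(W), 6(W); every one is W ⇒ L
n=14: moves to 10(W), 8(W), 7(W); every one is W ⇒ L
n=15: can move to 11, which is L ⇒ W
n=16: can move to 12, which is L ⇒ W
n=17: can move to 13, which is L ⇒ W
n=18: can move to 14, which is L ⇒ W
n=19: can move to 13, which is L ⇒ W
n=20: can move to 14, which is L ⇒ W
n=21: can move to 14, which is L ⇒ W
n=22: moves to 18(W), 16(W), 15(W); every one is W ⇒ L
n=23: moves to 19(W), 17(W), 16(W); every one is W ⇒ L
n=24: moves to 20(W), 18(W), 17(W); every one is W ⇒ L
n=25: moves to 21(W), 19(W), 18(W); every one is W ⇒ L
n=26: can move to 22, which is L ⇒ W
n=27: can move to 23, which is L ⇒ W
n=28: can move to 24, which is L ⇒ W
n=29: can move to 25, which is L ⇒ W
n=30: can move to 24, which is L ⇒ W
n=31: can move to 25, which is L ⇒ W
n=32: can move to 25, which is L ⇒ W
n=33: moves to 29(W), 27(W), 26(W); every one is W ⇒ L
n=34: moves to 30(W), 28(W), 27(W); every one is W ⇒ L
n=35: moves to 31(W), 29(W), 28(W); every one is W ⇒ L
n=36: moves to 32(W), 30(W), 29(W); every one is W ⇒ L
Reading off the rows marked L gives the requested list; there are 16 such values of n.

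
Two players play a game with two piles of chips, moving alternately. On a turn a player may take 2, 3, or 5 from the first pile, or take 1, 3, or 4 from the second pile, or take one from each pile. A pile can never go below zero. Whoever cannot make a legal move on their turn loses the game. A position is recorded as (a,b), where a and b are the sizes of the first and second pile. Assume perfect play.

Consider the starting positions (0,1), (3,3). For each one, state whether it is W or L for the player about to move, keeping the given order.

(0,1): W, (3,3): L

Positions with no move are L. A position that does have a move is losing for the player to move precisely when every available move leads to a winning position for the opponent. Fill in the labels:
No move ever increases a pile, so every position that can arise here has a ≤ 3 and b ≤ 3; it is enough to label the cells with 0 ≤ a ≤ 3 and 0 ≤ b ≤ 3.
Every move lowers a or b (never raises either), so fill the grid row by row in increasing a, and left to right within a row: each cell's successors are then already labelled.
      b=0  b=1  b=2  b=3
a=0:    L    W    L    W
a=1:    L    W    L    W
a=2:    W    W    W    W
a=3:    W    L    W    L
Cells with no legal move (terminal, hence L): (0,0), (1,0).
The remaining L cells, each justified by listing all of its moves:
(0,2): the only move is to (0,1)(W), a W ⇒ L
(1,2): moves to (1,1)(W), (0,1)(W); every one is W ⇒ L
(3,1): moves to (1,1)(W), (0,1)(W), (3,0)(W), (2,0)(W); every one is W ⇒ L
(3,3): moves to (1,3)(W), (0,3)(W), (3,2)(W), (3,0)(W), (2,2)(W); every one is W ⇒ L
Every other cell has at least one move into one of the L cells above, so it is W.
(0,1): the move to (0,0) reaches an L cell, so W
(3,3): one of the L cells justified above, so L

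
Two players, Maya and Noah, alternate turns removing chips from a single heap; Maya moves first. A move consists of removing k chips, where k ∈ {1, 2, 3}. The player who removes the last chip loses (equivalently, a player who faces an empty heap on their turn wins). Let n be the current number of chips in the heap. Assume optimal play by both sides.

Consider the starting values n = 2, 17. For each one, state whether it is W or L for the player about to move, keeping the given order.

2: W, 17: L

Build the W/L table. Terminal = W. A non-terminal position is W if it has a move to some L; otherwise it is L.
n=0: no move; the opponent has just taken the last chip and therefore loses → W
n=1: L (sole option 0(W) is W)
n=2: W (go to 1, an L position)
n=3: W (go to 1, an L position)
n=4: W (go to 1, an L position)
n=5: L (options 4(W), 3(W), 2(W) are all W)
n=6: W (go to 5, an L position)
n=7: W (go to 5, an L position)
n=8: W (go to 5, an L position)
n=9: L (options 8(W), 7(W), 6(W) are all W)
n=10: W (go to 9, an L position)
n=11: W (go to 9, an L position)
n=12: W (go to 9, an L position)
n=13: L (options 12(W), 11(W), 10(W) are all W)
n=14: W (go to 13, an L position)
n=15: W (go to 13, an L position)
n=16: W (go to 13, an L position)
n=17: L (options 16(W), 15(W), 14(W) are all W)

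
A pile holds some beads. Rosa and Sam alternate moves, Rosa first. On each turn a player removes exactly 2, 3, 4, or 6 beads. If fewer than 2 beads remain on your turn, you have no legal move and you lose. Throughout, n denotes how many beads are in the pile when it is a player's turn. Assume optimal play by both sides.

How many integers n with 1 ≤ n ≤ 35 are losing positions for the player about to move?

Positions with no move are L. A position that does have a move is losing for the player to move precisely when every available move leads to a winning position for the opponent. Fill in the labels:
n=0: no move → L
n=1: no move → L
n=2: →0(L), so W
n=3: →1(L), so W
n=4: →1(L), so W
n=5: →1(L), so W
n=6: →0(L), so W
n=7: →1(L), so W
n=8: →6(W), 5(W), 4(W), 2(W) — all W, so L
n=9: →7(W), 6(W), 5(W), 3(W) — all W, so L
n=10: →8(L), so W
n=11: →9(L), so W
n=12: →9(L), so W
n=13: →9(L), so W
n=14: →8(L), so W
n=15: →9(L), so W
n=16: →14(W), 13(W), 12(W), 10(W) — all W, so L
n=17: →15(W), 14(W), 13(W), 11(W) — all W, so L
n=18: →16(L), so W
n=19: →17(L), so W
n=20: →17(L), so W
n=21: →17(L), so W
n=22: →16(L), so W
n=23: →17(L), so W
n=24: →22(W), 21(W), 20(W), 18(W) — all W, so L
n=25: →23(W), 22(W), 21(W), 19(W) — all W, so L
n=26: →24(L), so W
n=27: →25(L), so W
n=28: →25(L), so W
n=29: →25(L), so W
n=30: →24(L), so W
n=31: →25(L), so W
n=32: →30(W), 29(W), 28(W), 26(W) — all W, so L
n=33: →31(W), 30(W), 29(W), 27(W) — all W, so L
n=34: →32(L), so W
n=35: →33(L), so W
L entries with 1 ≤ n ≤ 35 (n=0 is outside the asked range and is not counted): n = 1, 8, 9, 16, 17, 24, 25, 32, 33; that makes 9.

9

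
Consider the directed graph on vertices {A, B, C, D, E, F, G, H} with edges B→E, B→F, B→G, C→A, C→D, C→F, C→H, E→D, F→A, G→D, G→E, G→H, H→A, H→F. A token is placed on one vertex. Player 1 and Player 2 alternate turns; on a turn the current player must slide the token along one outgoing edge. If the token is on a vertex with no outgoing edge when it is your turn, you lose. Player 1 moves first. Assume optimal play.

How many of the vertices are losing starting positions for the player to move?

3

Work bottom-up. With no move the player to move loses. Otherwise the position is W if at least one move leads to an L position for the opponent, and L if every move leads to a W.
Every edge goes from a vertex to one that appears earlier in the order D, A, F, H, C, E, G, B, so processing vertices in that order labels each vertex after all of its successors.
D: no outgoing edge → L
A: no outgoing edge → L
F: can move to A, which is L ⇒ W
H: can move to A, which is L ⇒ W
C: can move to A, which is L ⇒ W
E: can move to D, which is L ⇒ W
G: can move to D, which is L ⇒ W
B: moves to G(W), E(W), F(W); every one is W ⇒ L
The L vertices are A, B, D; that is 3 in all.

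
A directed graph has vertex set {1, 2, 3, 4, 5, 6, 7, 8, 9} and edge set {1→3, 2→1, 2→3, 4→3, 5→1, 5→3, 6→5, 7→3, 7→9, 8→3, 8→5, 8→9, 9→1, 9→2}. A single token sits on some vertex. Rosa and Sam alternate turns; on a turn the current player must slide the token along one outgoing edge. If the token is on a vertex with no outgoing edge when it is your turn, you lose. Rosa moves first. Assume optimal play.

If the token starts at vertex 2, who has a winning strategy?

Compute win/loss labels from the base case upward. A position with no move is L. Any other position is W if it can reach an L in one move, else L.
Every edge goes from a vertex to one that appears earlier in the order 3, 1, 2, 5, 4, 9, 6, 8, 7, so processing vertices in that order labels each vertex after all of its successors.
3: no outgoing edge → L
1: →3(L), so W
2: →3(L), so W
5: →3(L), so W
4: →3(L), so W
9: →2(W), 1(W) — all W, so L
6: →5(W) only, which is W, so L
8: →9(L), so W
7: →9(L), so W
From 2 Rosa can move to 3, reaching an L position.

Rosa wins.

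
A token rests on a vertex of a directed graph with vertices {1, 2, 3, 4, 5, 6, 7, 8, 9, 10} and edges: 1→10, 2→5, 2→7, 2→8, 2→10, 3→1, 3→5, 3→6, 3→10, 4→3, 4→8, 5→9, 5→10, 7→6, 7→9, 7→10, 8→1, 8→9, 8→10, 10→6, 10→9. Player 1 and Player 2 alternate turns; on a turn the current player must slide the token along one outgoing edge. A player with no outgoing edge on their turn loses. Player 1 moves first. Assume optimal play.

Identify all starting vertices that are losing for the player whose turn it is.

1, 2, 4, 6, 9

Compute win/loss labels from the base case upward. A position with no move is L. Any other position is W if it can reach an L in one move, else L.
Every edge goes from a vertex to one that appears earlier in the order 9, 6, 10, 7, 1, 8, 5, 2, 3, 4, so processing vertices in that order labels each vertex after all of its successors.
9: no outgoing edge → L
6: no outgoing edge → L
10: reaches L-position 6 → W
7: reaches L-position 6 → W
1: only reaches 10(W), which is W → L
8: reaches L-position 1 → W
5: reaches L-position 9 → W
2: only reaches 5(W), 8(W), 7(W), 10(W), all W → L
3: reaches L-position 1 → W
4: only reaches 3(W), 8(W), all W → L
Reading off the rows marked L gives the requested list; there are 5 such vertices.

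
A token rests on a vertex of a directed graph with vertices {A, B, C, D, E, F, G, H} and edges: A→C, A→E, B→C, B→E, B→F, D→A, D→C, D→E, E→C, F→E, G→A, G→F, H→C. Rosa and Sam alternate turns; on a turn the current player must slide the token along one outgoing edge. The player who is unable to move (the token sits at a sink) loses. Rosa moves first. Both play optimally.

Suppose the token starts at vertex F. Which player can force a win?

Label each position W (a win for the player to move) or L (a loss). A position with no legal move is L; any other position is W exactly when some move reaches an L, and L when every move reaches a W.
Every edge goes from a vertex to one that appears earlier in the order C, E, A, F, B, H, G, D, so processing vertices in that order labels each vertex after all of its successors.
C: no outgoing edge → L
E: can move to C, which is L ⇒ W
A: can move to C, which is L ⇒ W
F: the only move is to E(W), a W ⇒ L
B: can move to F, which is L ⇒ W
H: can move to C, which is L ⇒ W
G: can move to F, which is L ⇒ W
D: can move to C, which is L ⇒ W
Every move from F reaches a W position, so the mover loses.

Sam wins.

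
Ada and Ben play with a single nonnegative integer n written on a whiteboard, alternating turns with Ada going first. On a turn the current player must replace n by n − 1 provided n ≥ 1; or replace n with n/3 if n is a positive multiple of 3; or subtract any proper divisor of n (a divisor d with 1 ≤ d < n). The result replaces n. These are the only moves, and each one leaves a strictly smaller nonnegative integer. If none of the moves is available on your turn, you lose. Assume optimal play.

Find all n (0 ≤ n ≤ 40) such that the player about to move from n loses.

Label each position W (a win for the player to move) or L (a loss). A position with no legal move is L; any other position is W exactly when some move reaches an L, and L when every move reaches a W.
n=0: no move → L
n=1: can move to 0, which is L ⇒ W
n=2: the only move is to 1(W), a W ⇒ L
n=3: can move to 2, which is L ⇒ W
n=4: can move to 2, which is L ⇒ W
n=5: the only move is to 4(W), a W ⇒ L
n=6: can move to 2, which is L ⇒ W
n=7: the only move is to 6(W), a W ⇒ L
n=8: can move to 7, which is L ⇒ W
n=9: moves to 3(W), 6(W), 8(W); every one is W ⇒ L
n=10: can move to 5, which is L ⇒ W
n=11: the only move is to 10(W), a W ⇒ L
n=12: can move to 9, which is L ⇒ W
n=13: the only move is to 12(W), a W ⇒ L
n=14: can move to 7, which is L ⇒ W
n=15: can move to 5, which is L ⇒ W
n=16: moves to 8(W), 12(W), 14(W), 15(W); every one is W ⇒ L
n=17: can move to 16, which is L ⇒ W
n=18: can move to 9, which is L ⇒ W
n=19: the only move is to 18(W), a W ⇒ L
n=20: can move to 16, which is L ⇒ W
n=21: can move to 7, which is L ⇒ W
n=22: can move to 11, which is L ⇒ W
n=23: the only move is to 22(W), a W ⇒ L
n=24: can move to 16, which is L ⇒ W
n=25: moves to 20(W), 24(W); every one is W ⇒ L
n=26: can move to 13, which is L ⇒ W
n=27: can move to 9, which is L ⇒ W
n=28: moves to 14(W), 21(W), 24(W), 26(W), 27(W); every one is W ⇒ L
n=29: can move to 28, which is L ⇒ W
n=30: can move to 25, which is L ⇒ W
n=31: the only move is to 30(W), a W ⇒ L
n=32: can move to 16, which is L ⇒ W
n=33: can move to 11, which is L ⇒ W
n=34: moves to 17(W), 32(W), 33(W); every one is W ⇒ L
n=35: can move to 28, which is L ⇒ W
n=36: can move to 34, which is L ⇒ W
n=37: the only move is to 36(W), a W ⇒ L
n=38: can move to 19, which is L ⇒ W
n=39: can move to 13, which is L ⇒ W
n=40: moves to 20(W), 30(W), 32(W), 35(W), 36(W), 38(W), 39(W); every one is W ⇒ L
The losing starting values of n are exactly the entries labelled L in this table (16 of them).

0, 2, 5, 7, 9, 11, 13, 16, 19, 23, 25, 28, 31, 34, 37, 40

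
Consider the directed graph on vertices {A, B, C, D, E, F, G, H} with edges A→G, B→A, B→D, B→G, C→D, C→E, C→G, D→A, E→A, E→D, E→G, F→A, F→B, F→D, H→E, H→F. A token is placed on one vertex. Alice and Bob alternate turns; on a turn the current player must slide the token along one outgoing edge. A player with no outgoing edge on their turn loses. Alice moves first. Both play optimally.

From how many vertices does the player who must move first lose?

Work bottom-up. With no move the player to move loses. Otherwise the position is W if at least one move leads to an L position for the opponent, and L if every move leads to a W.
Every edge goes from a vertex to one that appears earlier in the order G, A, D, E, B, C, F, H, so processing vertices in that order labels each vertex after all of its successors.
G: no outgoing edge → L
A: →G(L), so W
D: →A(W) only, which is W, so L
E: →D(L), so W
B: →D(L), so W
C: →D(L), so W
F: →D(L), so W
H: →F(W), E(W) — all W, so L
The L vertices are D, G, H; that is 3 in all.

3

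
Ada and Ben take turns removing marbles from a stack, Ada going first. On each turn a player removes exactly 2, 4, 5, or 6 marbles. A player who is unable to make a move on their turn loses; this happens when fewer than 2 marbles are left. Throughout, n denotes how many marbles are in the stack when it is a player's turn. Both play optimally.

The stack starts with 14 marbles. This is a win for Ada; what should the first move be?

Compute win/loss labels from the base case upward. A position with no move is L. Any other position is W if it can reach an L in one move, else L.
n=0: no move → L
n=1: no move → L
n=2: can move to 0, which is L ⇒ W
n=3: can move to 1, which is L ⇒ W
n=4: can move to 0, which is L ⇒ W
n=5: can move to 1, which is L ⇒ W
n=6: can move to 1, which is L ⇒ W
n=7: can move to 1, which is L ⇒ W
n=8: moves to 6(W), 4(W), 3(W), 2(W); every one is W ⇒ L
n=9: moves to 7(W), 5(W), 4(W), 3(W); every one is W ⇒ L
n=10: can move to 8, which is L ⇒ W
n=11: can move to 9, which is L ⇒ W
n=12: can move to 8, which is L ⇒ W
n=13: can move to 9, which is L ⇒ W
n=14: can move to 9, which is L ⇒ W
From 14, the L positions reachable in one move are: 9, 8. Any move reaching one of these is winning.

Remove 5, leaving 9.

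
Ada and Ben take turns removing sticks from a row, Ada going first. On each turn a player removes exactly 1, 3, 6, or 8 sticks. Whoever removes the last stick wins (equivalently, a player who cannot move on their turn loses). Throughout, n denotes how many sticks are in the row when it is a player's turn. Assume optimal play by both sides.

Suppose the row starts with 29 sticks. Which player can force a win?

Ben wins.

Build the W/L table. Terminal = L. A non-terminal position is W if it has a move to some L; otherwise it is L.
n=0: no move → L
n=1: can move to 0, which is L ⇒ W
n=2: the only move is to 1(W), a W ⇒ L
n=3: can move to 2, which is L ⇒ W
n=4: moves to 3(W), 1(W); every one is W ⇒ L
n=5: can move to 4, which is L ⇒ W
n=6: can move to 0, which is L ⇒ W
n=7: can move to 4, which is L ⇒ W
n=8: can move to 2, which is L ⇒ W
n=9: moves to 8(W), 6(W), 3(W), 1(W); every one is W ⇒ L
n=10: can move to 9, which is L ⇒ W
n=11: moves to 10(W), 8(W), 5(W), 3(W); every one is W ⇒ L
n=12: can move to 11, which is L ⇒ W
n=13: moves to 12(W), 10(W), 7(W), 5(W); every one is W ⇒ L
n=14: can move to 13, which is L ⇒ W
n=15: can move to 9, which is L ⇒ W
n=16: can move to 13, which is L ⇒ W
n=17: can move to 11, which is L ⇒ W
n=18: moves to 17(W), 15(W), 12(W), 10(W); every one is W ⇒ L
n=19: can move to 18, which is L ⇒ W
n=20: moves to 19(W), 17(W), 14(W), 12(W); every one is W ⇒ L
n=21: can move to 20, which is L ⇒ W
n=22: moves to 21(W), 19(W), 16(W), 14(W); every one is W ⇒ L
n=23: can move to 22, which is L ⇒ W
n=24: can move to 18, which is L ⇒ W
n=25: can move to 22, which is L ⇒ W
n=26: can move to 20, which is L ⇒ W
n=27: moves to 26(W), 24(W), 21(W), 19(W); every one is W ⇒ L
n=28: can move to 27, which is L ⇒ W
n=29: moves to 28(W), 26(W), 23(W), 21(W); every one is W ⇒ L
Every move from 29 reaches a W position, so the mover loses.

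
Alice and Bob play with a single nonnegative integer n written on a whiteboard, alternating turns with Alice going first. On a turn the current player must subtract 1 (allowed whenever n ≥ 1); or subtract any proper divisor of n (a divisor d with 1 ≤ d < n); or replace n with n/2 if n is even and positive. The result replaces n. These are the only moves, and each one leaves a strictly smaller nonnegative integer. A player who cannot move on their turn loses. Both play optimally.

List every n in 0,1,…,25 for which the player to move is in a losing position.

0, 2, 5, 7, 9, 11, 13, 15, 17, 19, 21, 23, 25

Use the standard recursion: the mover loses at a terminal position; elsewhere, the mover wins exactly when some move hands the opponent an L position.
n=0: no move → L
n=1: can move to 0, which is L ⇒ W
n=2: the only move is to 1(W), a W ⇒ L
n=3: can move to 2, which is L ⇒ W
n=4: can move to 2, which is L ⇒ W
n=5: the only move is to 4(W), a W ⇒ L
n=6: can move to 5, which is L ⇒ W
n=7: the only move is to 6(W), a W ⇒ L
n=8: can move to 7, which is L ⇒ W
n=9: moves to 6(W), 8(W); every one is W ⇒ L
n=10: can move to 5, which is L ⇒ W
n=11: the only move is to 10(W), a W ⇒ L
n=12: can move to 9, which is L ⇒ W
n=13: the only move is to 12(W), a W ⇒ L
n=14: can move to 7, which is L ⇒ W
n=15: moves to 10(W), 12(W), 14(W); every one is W ⇒ L
n=16: can move to 15, which is L ⇒ W
n=17: the only move is to 16(W), a W ⇒ L
n=18: can move to 9, which is L ⇒ W
n=19: the only move is to 18(W), a W ⇒ L
n=20: can move to 15, which is L ⇒ W
n=21: moves to 14(W), 18(W), 20(W); every one is W ⇒ L
n=22: can move to 11, which is L ⇒ W
n=23: the only move is to 22(W), a W ⇒ L
n=24: can move to 21, which is L ⇒ W
n=25: moves to 20(W), 24(W); every one is W ⇒ L
Reading off the rows marked L gives the requested list; there are 13 such values of n.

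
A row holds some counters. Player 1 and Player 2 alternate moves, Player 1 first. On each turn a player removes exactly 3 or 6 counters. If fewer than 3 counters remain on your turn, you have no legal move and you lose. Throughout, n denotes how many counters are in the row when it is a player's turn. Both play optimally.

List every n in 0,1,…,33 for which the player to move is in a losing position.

Label each position W (a win for the player to move) or L (a loss). A position with no legal move is L; any other position is W exactly when some move reaches an L, and L when every move reaches a W.
n=0: no move → L
n=1: no move → L
n=2: no move → L
n=3: →0(L), so W
n=4: →1(L), so W
n=5: →2(L), so W
n=6: →0(L), so W
n=7: →1(L), so W
n=8: →2(L), so W
n=9: →6(W), 3(W) — all W, so L
n=10: →7(W), 4(W) — all W, so L
n=11: →8(W), 5(W) — all W, so L
n=12: →9(L), so W
n=13: →10(L), so W
n=14: →11(L), so W
n=15: →9(L), so W
n=16: →10(L), so W
n=17: →11(L), so W
n=18: →15(W), 12(W) — all W, so L
n=19: →16(W), 13(W) — all W, so L
n=20: →17(W), 14(W) — all W, so L
n=21: →18(L), so W
n=22: →19(L), so W
n=23: →20(L), so W
n=24: →18(L), so W
n=25: →19(L), so W
n=26: →20(L), so W
n=27: →24(W), 21(W) — all W, so L
n=28: →25(W), 22(W) — all W, so L
n=29: →26(W), 23(W) — all W, so L
n=30: →27(L), so W
n=31: →28(L), so W
n=32: →29(L), so W
n=33: →27(L), so W
Reading off the rows marked L gives the requested list; there are 12 such values of n.

0, 1, 2, 9, 10, 11, 18, 19, 20, 27, 28, 29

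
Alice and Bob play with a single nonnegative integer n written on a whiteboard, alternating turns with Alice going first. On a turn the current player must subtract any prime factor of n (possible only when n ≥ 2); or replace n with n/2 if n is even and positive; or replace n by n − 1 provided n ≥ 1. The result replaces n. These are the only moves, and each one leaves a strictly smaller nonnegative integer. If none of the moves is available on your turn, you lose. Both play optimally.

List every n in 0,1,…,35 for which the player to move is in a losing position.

Classify positions by backward induction: terminal positions (no move available) are L. From any other position, the mover wins iff some move reaches an L.
n=0: no move → L
n=1: →0(L), so W
n=2: →0(L), so W
n=3: →0(L), so W
n=4: →2(W), 3(W) — all W, so L
n=5: →0(L), so W
n=6: →4(L), so W
n=7: →0(L), so W
n=8: →4(L), so W
n=9: →6(W), 8(W) — all W, so L
n=10: →9(L), so W
n=11: →0(L), so W
n=12: →9(L), so W
n=13: →0(L), so W
n=14: →7(W), 12(W), 13(W) — all W, so L
n=15: →14(L), so W
n=16: →14(L), so W
n=17: →0(L), so W
n=18: →9(L), so W
n=19: →0(L), so W
n=20: →10(W), 15(W), 18(W), 19(W) — all W, so L
n=21: →14(L), so W
n=22: →20(L), so W
n=23: →0(L), so W
n=24: →12(W), 21(W), 22(W), 23(W) — all W, so L
n=25: →20(L), so W
n=26: →24(L), so W
n=27: →24(L), so W
n=28: →14(L), so W
n=29: →0(L), so W
n=30: →15(W), 25(W), 27(W), 28(W), 29(W) — all W, so L
n=31: →0(L), so W
n=32: →30(L), so W
n=33: →30(L), so W
n=34: →17(W), 32(W), 33(W) — all W, so L
n=35: →30(L), so W
Reading off the rows marked L gives the requested list; there are 8 such values of n.

0, 4, 9, 14, 20, 24, 30, 34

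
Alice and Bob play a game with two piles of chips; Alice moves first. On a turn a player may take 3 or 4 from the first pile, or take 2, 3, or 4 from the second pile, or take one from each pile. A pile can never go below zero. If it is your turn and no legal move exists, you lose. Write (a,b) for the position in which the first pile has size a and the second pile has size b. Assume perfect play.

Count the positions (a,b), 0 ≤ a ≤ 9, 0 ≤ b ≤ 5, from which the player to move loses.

18

Use the standard recursion: the mover loses at a terminal position; elsewhere, the mover wins exactly when some move hands the opponent an L position.
Every move lowers a or b (never raises either), so fill the grid row by row in increasing a, and left to right within a row: each cell's successors are then already labelled.
      b=0  b=1  b=2  b=3  b=4  b=5
a=0:    L    L    W    W    W    W
a=1:    L    W    W    W    W    L
a=2:    L    W    W    W    W    L
a=3:    W    W    L    L    W    W
a=4:    W    W    L    W    W    W
a=5:    W    L    L    W    W    W
a=6:    W    L    W    W    W    W
a=7:    L    L    W    W    W    W
a=8:    L    W    W    W    W    L
a=9:    L    W    W    W    W    L
Cells with no legal move (terminal, hence L): (0,0), (0,1), (1,0), (2,0).
The remaining L cells, each justified by listing all of its moves:
(1,5): moves to (1,3)(W), (1,2)(W), (1,1)(W), (0,4)(W); every one is W ⇒ L
(2,5): moves to (2,3)(W), (2,2)(W), (2,1)(W), (1,4)(W); every one is W ⇒ L
(3,2): moves to (0,2)(W), (3,0)(W), (2,1)(W); every one is W ⇒ L
(3,3): moves to (0,3)(W), (3,1)(W), (3,0)(W), (2,2)(W); every one is W ⇒ L
(4,2): moves to (1,2)(W), (0,2)(W), (4,0)(W), (3,1)(W); every one is W ⇒ L
(5,1): moves to (2,1)(W), (1,1)(W), (4,0)(W); every one is W ⇒ L
(5,2): moves to (2,2)(W), (1,2)(W), (5,0)(W), (4,1)(W); every one is W ⇒ L
(6,1): moves to (3,1)(W), (2,1)(W), (5,0)(W); every one is W ⇒ L
(7,0): moves to (4,0)(W), (3,0)(W); every one is W ⇒ L
(7,1): moves to (4,1)(W), (3,1)(W), (6,0)(W); every one is W ⇒ L
(8,0): moves to (5,0)(W), (4,0)(W); every one is W ⇒ L
(8,5): moves to (5,5)(W), (4,5)(W), (8,3)(W), (8,2)(W), (8,1)(W), (7,4)(W); every one is W ⇒ L
(9,0): moves to (6,0)(W), (5,0)(W); every one is W ⇒ L
(9,5): moves to (6,5)(W), (5,5)(W), (9,3)(W), (9,2)(W), (9,1)(W), (8,4)(W); every one is W ⇒ L
Every other cell has at least one move into one of the L cells above, so it is W.
L cells per row: a=0: 2, a=1: 2, a=2: 2, a=3: 2, a=4: 1, a=5: 2, a=6: 1, a=7: 2, a=8: 2, a=9: 2; total 18.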